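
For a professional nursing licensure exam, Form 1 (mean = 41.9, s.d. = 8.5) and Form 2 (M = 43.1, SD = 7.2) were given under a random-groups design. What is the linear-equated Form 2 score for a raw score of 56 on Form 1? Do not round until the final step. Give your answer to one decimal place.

55.0

Linear equating: y = (SD_Y/SD_X)(x − M_X) + M_Y
y = (7.2/8.5)(56 − 41.9) + 43.1
y = 0.847059 × 14.1 + 43.1 = 11.9435 + 43.1 = 55.0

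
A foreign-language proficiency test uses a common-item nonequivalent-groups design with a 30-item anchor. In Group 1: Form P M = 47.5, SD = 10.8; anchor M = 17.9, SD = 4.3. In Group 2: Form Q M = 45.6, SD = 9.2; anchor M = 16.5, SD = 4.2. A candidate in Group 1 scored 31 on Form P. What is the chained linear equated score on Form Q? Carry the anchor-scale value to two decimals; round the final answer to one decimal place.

34.3

Form P → anchor (Group 1): v = (4.3/10.8)(31 − 47.5) + 17.9 = 11.33
anchor → Form Q (Group 2): y = (9.2/4.2)(11.33 − 16.5) + 45.6 = 34.3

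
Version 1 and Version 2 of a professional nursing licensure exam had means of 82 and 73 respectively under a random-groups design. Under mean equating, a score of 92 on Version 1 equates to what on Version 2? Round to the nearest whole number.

Mean equating: y = x + (M_Y − M_X) = 92 + (73 − 82) = 83

83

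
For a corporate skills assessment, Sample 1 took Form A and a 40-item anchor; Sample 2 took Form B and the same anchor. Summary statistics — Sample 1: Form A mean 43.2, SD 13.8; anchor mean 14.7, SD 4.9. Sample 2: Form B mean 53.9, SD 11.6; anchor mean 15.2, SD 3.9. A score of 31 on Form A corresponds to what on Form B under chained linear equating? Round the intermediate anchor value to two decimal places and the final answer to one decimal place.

39.5

Form A → anchor (Sample 1): v = (4.9/13.8)(31 − 43.2) + 14.7 = 10.37
anchor → Form B (Sample 2): y = (11.6/3.9)(10.37 − 15.2) + 53.9 = 39.5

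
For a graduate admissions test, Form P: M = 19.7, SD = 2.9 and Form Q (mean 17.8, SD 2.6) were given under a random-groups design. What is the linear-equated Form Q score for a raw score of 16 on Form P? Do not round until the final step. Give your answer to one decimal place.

Linear equating: y = (SD_Y/SD_X)(x − M_X) + M_Y
y = (2.6/2.9)(16 − 19.7) + 17.8
y = 0.896552 × -3.7 + 17.8 = -3.3172 + 17.8 = 14.5

14.5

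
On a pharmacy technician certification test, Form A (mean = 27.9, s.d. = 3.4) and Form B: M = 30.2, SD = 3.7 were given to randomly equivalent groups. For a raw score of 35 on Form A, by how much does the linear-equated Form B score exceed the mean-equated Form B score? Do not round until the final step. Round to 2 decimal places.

0.63

Mean-equated: 35 + (30.2 − 27.9) = 37.30
Linear-equated: (3.7/3.4)(35 − 27.9) + 30.2 = 37.926
Difference = 37.926 − 37.30 = 0.63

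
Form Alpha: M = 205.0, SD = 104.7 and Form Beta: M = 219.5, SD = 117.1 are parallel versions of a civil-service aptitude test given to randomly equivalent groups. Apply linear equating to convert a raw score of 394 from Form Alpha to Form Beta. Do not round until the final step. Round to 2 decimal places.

430.88

Linear equating: y = (SD_Y/SD_X)(x − M_X) + M_Y
y = (117.1/104.7)(394 − 205.0) + 219.5
y = 1.118434 × 189.0 + 219.5 = 211.3840 + 219.5 = 430.88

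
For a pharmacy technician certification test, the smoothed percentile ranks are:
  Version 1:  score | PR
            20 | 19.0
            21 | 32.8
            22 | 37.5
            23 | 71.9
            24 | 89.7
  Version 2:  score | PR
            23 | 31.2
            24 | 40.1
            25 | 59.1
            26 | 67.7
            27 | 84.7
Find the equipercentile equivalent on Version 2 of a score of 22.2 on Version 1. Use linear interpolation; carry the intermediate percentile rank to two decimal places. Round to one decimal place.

24.2

PR of 22.2 on Version 1: 37.5 + (22.2 − 22)/(23 − 22) × (71.9 − 37.5) = 44.38
On Version 2, PR 44.38 falls between score 24 (PR 40.1) and 25 (PR 59.1).
Interpolate: 24 + (44.38 − 40.1)/(59.1 − 40.1) × (25 − 24) = 24.2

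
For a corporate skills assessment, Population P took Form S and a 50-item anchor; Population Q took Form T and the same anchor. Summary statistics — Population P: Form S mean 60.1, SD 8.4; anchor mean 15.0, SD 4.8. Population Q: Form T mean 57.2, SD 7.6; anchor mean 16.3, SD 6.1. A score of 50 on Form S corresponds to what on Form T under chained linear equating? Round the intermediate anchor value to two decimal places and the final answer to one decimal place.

Form S → anchor (Population P): v = (4.8/8.4)(50 − 60.1) + 15.0 = 9.23
anchor → Form T (Population Q): y = (7.6/6.1)(9.23 − 16.3) + 57.2 = 48.4

48.4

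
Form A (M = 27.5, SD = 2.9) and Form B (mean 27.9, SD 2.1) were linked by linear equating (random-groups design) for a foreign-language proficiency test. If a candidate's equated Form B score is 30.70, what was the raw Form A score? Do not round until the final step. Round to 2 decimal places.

31.37

Invert y = (SD_Y/SD_X)(x − M_X) + M_Y:
x = (SD_X/SD_Y)(y − M_Y) + M_X = (2.9/2.1)(30.70 − 27.9) + 27.5
x = 1.380952 × 2.800 + 27.5 = 31.37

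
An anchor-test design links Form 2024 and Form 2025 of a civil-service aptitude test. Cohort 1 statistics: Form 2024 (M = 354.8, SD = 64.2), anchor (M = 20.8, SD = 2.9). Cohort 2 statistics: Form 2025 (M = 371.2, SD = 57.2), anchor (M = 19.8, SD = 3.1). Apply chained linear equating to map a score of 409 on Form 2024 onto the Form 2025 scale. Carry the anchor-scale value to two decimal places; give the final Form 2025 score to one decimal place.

434.9

Form 2024 → anchor (Cohort 1): v = (2.9/64.2)(409 − 354.8) + 20.8 = 23.25
anchor → Form 2025 (Cohort 2): y = (57.2/3.1)(23.25 − 19.8) + 371.2 = 434.9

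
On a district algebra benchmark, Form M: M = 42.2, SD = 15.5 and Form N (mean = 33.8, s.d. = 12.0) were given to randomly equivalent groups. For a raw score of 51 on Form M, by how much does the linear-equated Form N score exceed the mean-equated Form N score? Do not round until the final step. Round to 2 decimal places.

-1.99

Mean-equated: 51 + (33.8 − 42.2) = 42.60
Linear-equated: (12.0/15.5)(51 − 42.2) + 33.8 = 40.613
Difference = 40.613 − 42.60 = -1.99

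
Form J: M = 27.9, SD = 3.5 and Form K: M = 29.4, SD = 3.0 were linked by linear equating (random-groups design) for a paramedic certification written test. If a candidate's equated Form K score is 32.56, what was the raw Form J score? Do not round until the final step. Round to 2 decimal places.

31.59

Invert y = (SD_Y/SD_X)(x − M_X) + M_Y:
x = (SD_X/SD_Y)(y − M_Y) + M_X = (3.5/3.0)(32.56 − 29.4) + 27.9
x = 1.166667 × 3.160 + 27.9 = 31.59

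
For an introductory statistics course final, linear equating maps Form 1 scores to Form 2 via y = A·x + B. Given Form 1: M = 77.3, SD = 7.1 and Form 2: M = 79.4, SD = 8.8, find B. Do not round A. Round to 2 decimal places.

A = SD_Y / SD_X = 8.8 / 7.1 = 1.239437
B = M_Y − A·M_X = 79.4 − 1.239437 × 77.3 = -16.41

-16.41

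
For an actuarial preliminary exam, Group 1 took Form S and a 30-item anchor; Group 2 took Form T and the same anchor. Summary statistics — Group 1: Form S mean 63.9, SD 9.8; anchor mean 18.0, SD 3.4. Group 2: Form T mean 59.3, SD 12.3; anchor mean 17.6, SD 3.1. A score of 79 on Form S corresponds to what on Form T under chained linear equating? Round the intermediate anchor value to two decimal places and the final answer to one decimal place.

81.7

Form S → anchor (Group 1): v = (3.4/9.8)(79 − 63.9) + 18.0 = 23.24
anchor → Form T (Group 2): y = (12.3/3.1)(23.24 − 17.6) + 59.3 = 81.7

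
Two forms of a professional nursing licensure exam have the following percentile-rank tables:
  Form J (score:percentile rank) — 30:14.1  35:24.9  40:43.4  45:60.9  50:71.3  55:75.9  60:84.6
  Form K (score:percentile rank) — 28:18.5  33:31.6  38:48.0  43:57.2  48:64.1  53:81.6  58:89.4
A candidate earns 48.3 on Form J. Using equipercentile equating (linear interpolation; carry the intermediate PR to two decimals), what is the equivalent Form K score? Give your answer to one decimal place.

PR of 48.3 on Form J: 60.9 + (48.3 − 45)/(50 − 45) × (71.3 − 60.9) = 67.76
On Form K, PR 67.76 falls between score 48 (PR 64.1) and 53 (PR 81.6).
Interpolate: 48 + (67.76 − 64.1)/(81.6 − 64.1) × (53 − 48) = 49.0

49.0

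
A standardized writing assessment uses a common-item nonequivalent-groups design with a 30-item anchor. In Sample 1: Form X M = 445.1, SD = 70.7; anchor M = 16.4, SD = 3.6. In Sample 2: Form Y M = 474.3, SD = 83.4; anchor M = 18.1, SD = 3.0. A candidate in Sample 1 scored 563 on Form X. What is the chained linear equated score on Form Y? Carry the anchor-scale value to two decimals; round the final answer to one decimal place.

Form X → anchor (Sample 1): v = (3.6/70.7)(563 − 445.1) + 16.4 = 22.40
anchor → Form Y (Sample 2): y = (83.4/3.0)(22.40 − 18.1) + 474.3 = 593.8

593.8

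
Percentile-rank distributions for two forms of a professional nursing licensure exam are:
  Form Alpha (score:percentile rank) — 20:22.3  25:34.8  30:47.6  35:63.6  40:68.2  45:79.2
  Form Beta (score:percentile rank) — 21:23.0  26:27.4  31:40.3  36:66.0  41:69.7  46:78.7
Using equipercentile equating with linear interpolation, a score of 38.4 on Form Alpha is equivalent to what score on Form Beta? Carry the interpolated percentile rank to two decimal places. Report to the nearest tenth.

PR of 38.4 on Form Alpha: 63.6 + (38.4 − 35)/(40 − 35) × (68.2 − 63.6) = 66.73
On Form Beta, PR 66.73 falls between score 36 (PR 66.0) and 41 (PR 69.7).
Interpolate: 36 + (66.73 − 66.0)/(69.7 − 66.0) × (41 − 36) = 37.0

37.0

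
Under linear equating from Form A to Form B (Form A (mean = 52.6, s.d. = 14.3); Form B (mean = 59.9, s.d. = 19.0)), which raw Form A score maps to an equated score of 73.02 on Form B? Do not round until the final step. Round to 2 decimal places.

Invert y = (SD_Y/SD_X)(x − M_X) + M_Y:
x = (SD_X/SD_Y)(y − M_Y) + M_X = (14.3/19.0)(73.02 − 59.9) + 52.6
x = 0.752632 × 13.120 + 52.6 = 62.47

62.47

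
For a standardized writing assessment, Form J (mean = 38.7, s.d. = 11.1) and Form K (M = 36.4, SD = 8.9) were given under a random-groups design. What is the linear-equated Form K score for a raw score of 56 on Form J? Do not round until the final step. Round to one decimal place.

Linear equating: y = (SD_Y/SD_X)(x − M_X) + M_Y
y = (8.9/11.1)(56 − 38.7) + 36.4
y = 0.801802 × 17.3 + 36.4 = 13.8712 + 36.4 = 50.3

50.3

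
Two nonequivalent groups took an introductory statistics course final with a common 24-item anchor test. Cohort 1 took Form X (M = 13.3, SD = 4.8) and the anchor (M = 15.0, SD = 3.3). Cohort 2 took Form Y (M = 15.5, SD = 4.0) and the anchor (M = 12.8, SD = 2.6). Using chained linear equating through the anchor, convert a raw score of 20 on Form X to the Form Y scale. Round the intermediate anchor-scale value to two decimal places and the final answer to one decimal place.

Form X → anchor (Cohort 1): v = (3.3/4.8)(20 − 13.3) + 15.0 = 19.61
anchor → Form Y (Cohort 2): y = (4.0/2.6)(19.61 − 12.8) + 15.5 = 26.0

26.0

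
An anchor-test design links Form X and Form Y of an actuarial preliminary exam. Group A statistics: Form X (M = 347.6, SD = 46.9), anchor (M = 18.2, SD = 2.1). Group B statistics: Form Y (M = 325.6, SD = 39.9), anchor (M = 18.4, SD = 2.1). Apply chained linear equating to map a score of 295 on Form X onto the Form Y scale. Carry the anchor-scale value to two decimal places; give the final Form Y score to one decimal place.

Form X → anchor (Group A): v = (2.1/46.9)(295 − 347.6) + 18.2 = 15.84
anchor → Form Y (Group B): y = (39.9/2.1)(15.84 − 18.4) + 325.6 = 277.0

277.0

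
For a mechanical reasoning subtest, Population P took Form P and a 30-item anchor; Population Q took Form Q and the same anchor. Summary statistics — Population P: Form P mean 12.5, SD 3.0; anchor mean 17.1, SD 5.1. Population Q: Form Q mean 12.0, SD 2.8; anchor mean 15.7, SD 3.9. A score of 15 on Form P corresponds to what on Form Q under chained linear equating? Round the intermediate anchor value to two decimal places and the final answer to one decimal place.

Form P → anchor (Population P): v = (5.1/3.0)(15 − 12.5) + 17.1 = 21.35
anchor → Form Q (Population Q): y = (2.8/3.9)(21.35 − 15.7) + 12.0 = 16.1

16.1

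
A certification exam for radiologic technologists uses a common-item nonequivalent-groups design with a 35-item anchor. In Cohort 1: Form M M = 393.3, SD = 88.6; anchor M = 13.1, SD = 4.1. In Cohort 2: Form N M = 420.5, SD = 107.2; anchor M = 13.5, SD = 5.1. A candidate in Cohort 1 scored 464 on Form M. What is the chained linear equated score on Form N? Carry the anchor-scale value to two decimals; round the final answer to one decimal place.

480.8

Form M → anchor (Cohort 1): v = (4.1/88.6)(464 − 393.3) + 13.1 = 16.37
anchor → Form N (Cohort 2): y = (107.2/5.1)(16.37 − 13.5) + 420.5 = 480.8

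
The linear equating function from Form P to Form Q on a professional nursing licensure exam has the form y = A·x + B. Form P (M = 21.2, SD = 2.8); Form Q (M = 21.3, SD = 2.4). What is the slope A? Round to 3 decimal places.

A = SD_Y / SD_X = 2.4 / 2.8 = 0.857

0.857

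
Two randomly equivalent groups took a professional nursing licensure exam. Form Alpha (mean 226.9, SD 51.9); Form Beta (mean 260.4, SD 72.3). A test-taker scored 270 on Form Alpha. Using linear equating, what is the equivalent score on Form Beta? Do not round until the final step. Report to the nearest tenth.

320.4

Linear equating: y = (SD_Y/SD_X)(x − M_X) + M_Y
y = (72.3/51.9)(270 − 226.9) + 260.4
y = 1.393064 × 43.1 + 260.4 = 60.0410 + 260.4 = 320.4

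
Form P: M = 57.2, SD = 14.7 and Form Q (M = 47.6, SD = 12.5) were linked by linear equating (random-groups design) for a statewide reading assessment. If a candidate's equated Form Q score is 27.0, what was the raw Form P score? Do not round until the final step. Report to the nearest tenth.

Invert y = (SD_Y/SD_X)(x − M_X) + M_Y:
x = (SD_X/SD_Y)(y − M_Y) + M_X = (14.7/12.5)(27.0 − 47.6) + 57.2
x = 1.176000 × -20.600 + 57.2 = 33.0

33.0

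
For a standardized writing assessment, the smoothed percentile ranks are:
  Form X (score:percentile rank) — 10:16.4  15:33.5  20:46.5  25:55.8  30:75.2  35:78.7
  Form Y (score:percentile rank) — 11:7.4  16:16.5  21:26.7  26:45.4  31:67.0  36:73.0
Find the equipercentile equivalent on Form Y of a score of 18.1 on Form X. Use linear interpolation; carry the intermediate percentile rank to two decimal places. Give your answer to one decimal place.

25.0

PR of 18.1 on Form X: 33.5 + (18.1 − 15)/(20 − 15) × (46.5 − 33.5) = 41.56
On Form Y, PR 41.56 falls between score 21 (PR 26.7) and 26 (PR 45.4).
Interpolate: 21 + (41.56 − 26.7)/(45.4 − 26.7) × (26 − 21) = 25.0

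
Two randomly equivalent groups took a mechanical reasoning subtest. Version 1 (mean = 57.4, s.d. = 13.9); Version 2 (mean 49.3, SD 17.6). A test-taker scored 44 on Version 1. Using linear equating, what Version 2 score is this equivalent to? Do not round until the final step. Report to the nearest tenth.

32.3

Linear equating: y = (SD_Y/SD_X)(x − M_X) + M_Y
y = (17.6/13.9)(44 − 57.4) + 49.3
y = 1.266187 × -13.4 + 49.3 = -16.9669 + 49.3 = 32.3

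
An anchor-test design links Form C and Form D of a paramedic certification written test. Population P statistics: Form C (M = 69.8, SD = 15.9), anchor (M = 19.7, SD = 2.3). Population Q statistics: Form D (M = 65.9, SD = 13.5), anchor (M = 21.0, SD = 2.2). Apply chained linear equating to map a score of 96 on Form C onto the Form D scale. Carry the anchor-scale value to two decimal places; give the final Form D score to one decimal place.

81.2

Form C → anchor (Population P): v = (2.3/15.9)(96 − 69.8) + 19.7 = 23.49
anchor → Form D (Population Q): y = (13.5/2.2)(23.49 − 21.0) + 65.9 = 81.2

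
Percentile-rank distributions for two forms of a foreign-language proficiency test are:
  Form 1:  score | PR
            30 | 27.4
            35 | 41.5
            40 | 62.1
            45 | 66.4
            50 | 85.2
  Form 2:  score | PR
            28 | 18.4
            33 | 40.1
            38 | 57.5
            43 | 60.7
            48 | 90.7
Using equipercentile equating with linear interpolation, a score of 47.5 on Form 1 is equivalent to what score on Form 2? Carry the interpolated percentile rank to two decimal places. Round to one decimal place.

45.5

PR of 47.5 on Form 1: 66.4 + (47.5 − 45)/(50 − 45) × (85.2 − 66.4) = 75.80
On Form 2, PR 75.80 falls between score 43 (PR 60.7) and 48 (PR 90.7).
Interpolate: 43 + (75.80 − 60.7)/(90.7 − 60.7) × (48 − 43) = 45.5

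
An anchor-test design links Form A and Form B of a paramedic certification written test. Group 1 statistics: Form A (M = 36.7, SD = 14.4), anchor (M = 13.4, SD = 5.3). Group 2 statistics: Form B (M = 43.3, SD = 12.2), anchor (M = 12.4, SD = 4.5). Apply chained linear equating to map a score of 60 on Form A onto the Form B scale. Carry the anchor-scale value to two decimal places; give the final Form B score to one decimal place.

Form A → anchor (Group 1): v = (5.3/14.4)(60 − 36.7) + 13.4 = 21.98
anchor → Form B (Group 2): y = (12.2/4.5)(21.98 − 12.4) + 43.3 = 69.3

69.3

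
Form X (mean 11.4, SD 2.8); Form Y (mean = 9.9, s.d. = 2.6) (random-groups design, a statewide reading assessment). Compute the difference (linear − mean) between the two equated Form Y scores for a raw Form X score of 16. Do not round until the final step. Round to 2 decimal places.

Mean-equated: 16 + (9.9 − 11.4) = 14.50
Linear-equated: (2.6/2.8)(16 − 11.4) + 9.9 = 14.171
Difference = 14.171 − 14.50 = -0.33

-0.33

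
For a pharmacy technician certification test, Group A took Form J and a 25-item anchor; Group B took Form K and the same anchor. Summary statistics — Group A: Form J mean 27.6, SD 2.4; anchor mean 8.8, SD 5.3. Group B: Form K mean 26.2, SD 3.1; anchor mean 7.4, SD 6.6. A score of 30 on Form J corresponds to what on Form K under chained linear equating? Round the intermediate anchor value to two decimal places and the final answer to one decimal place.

Form J → anchor (Group A): v = (5.3/2.4)(30 − 27.6) + 8.8 = 14.10
anchor → Form K (Group B): y = (3.1/6.6)(14.10 − 7.4) + 26.2 = 29.3

29.3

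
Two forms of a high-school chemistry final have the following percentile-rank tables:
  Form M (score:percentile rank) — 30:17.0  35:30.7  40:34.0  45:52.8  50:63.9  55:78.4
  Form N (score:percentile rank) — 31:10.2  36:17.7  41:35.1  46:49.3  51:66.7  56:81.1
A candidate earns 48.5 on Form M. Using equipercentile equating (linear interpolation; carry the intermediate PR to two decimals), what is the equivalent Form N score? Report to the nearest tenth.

PR of 48.5 on Form M: 52.8 + (48.5 − 45)/(50 − 45) × (63.9 − 52.8) = 60.57
On Form N, PR 60.57 falls between score 46 (PR 49.3) and 51 (PR 66.7).
Interpolate: 46 + (60.57 − 49.3)/(66.7 − 49.3) × (51 − 46) = 49.2

49.2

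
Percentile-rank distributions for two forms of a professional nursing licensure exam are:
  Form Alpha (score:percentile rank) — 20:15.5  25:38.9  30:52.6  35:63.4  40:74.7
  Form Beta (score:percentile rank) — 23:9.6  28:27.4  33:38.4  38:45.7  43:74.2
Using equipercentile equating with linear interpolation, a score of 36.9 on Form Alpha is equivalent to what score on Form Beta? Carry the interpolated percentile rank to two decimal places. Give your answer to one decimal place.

PR of 36.9 on Form Alpha: 63.4 + (36.9 − 35)/(40 − 35) × (74.7 − 63.4) = 67.69
On Form Beta, PR 67.69 falls between score 38 (PR 45.7) and 43 (PR 74.2).
Interpolate: 38 + (67.69 − 45.7)/(74.2 − 45.7) × (43 − 38) = 41.9

41.9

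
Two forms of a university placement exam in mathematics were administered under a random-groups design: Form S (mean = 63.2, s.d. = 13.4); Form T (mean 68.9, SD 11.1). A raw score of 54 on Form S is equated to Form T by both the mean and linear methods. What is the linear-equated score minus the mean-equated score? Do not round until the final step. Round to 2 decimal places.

Mean-equated: 54 + (68.9 − 63.2) = 59.70
Linear-equated: (11.1/13.4)(54 − 63.2) + 68.9 = 61.279
Difference = 61.279 − 59.70 = 1.58

1.58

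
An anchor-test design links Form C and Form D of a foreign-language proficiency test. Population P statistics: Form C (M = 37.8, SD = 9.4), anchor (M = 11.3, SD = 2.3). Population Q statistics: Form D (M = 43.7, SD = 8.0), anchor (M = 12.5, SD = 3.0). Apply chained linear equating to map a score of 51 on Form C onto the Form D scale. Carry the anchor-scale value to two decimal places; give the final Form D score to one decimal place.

Form C → anchor (Population P): v = (2.3/9.4)(51 − 37.8) + 11.3 = 14.53
anchor → Form D (Population Q): y = (8.0/3.0)(14.53 − 12.5) + 43.7 = 49.1

49.1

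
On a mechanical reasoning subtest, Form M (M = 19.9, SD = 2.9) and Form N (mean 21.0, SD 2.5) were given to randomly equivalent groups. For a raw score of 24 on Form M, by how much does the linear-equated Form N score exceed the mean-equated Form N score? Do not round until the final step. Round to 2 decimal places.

Mean-equated: 24 + (21.0 − 19.9) = 25.10
Linear-equated: (2.5/2.9)(24 − 19.9) + 21.0 = 24.534
Difference = 24.534 − 25.10 = -0.57

-0.57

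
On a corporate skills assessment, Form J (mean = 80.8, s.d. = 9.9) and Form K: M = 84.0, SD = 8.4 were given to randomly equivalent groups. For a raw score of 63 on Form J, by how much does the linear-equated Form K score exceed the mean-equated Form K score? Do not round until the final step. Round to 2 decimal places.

2.70

Mean-equated: 63 + (84.0 − 80.8) = 66.20
Linear-equated: (8.4/9.9)(63 − 80.8) + 84.0 = 68.897
Difference = 68.897 − 66.20 = 2.70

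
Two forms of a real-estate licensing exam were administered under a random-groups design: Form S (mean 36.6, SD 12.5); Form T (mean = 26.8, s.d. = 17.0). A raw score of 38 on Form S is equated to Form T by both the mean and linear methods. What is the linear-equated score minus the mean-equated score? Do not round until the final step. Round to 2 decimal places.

Mean-equated: 38 + (26.8 − 36.6) = 28.20
Linear-equated: (17.0/12.5)(38 − 36.6) + 26.8 = 28.704
Difference = 28.704 − 28.20 = 0.50

0.50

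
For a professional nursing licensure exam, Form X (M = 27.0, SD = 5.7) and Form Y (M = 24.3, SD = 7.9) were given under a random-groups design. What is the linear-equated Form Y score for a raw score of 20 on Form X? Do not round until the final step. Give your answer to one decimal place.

14.6

Linear equating: y = (SD_Y/SD_X)(x − M_X) + M_Y
y = (7.9/5.7)(20 − 27.0) + 24.3
y = 1.385965 × -7.0 + 24.3 = -9.7018 + 24.3 = 14.6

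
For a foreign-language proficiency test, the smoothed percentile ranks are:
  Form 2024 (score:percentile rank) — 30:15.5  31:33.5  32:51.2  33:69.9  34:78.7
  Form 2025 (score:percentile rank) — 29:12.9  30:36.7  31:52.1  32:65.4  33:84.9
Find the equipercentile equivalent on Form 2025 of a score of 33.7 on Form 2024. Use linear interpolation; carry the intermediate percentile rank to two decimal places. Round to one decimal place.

PR of 33.7 on Form 2024: 69.9 + (33.7 − 33)/(34 − 33) × (78.7 − 69.9) = 76.06
On Form 2025, PR 76.06 falls between score 32 (PR 65.4) and 33 (PR 84.9).
Interpolate: 32 + (76.06 − 65.4)/(84.9 − 65.4) × (33 − 32) = 32.5

32.5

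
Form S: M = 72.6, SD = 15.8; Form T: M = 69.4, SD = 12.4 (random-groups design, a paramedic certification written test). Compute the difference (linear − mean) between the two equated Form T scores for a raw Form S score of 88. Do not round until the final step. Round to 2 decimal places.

Mean-equated: 88 + (69.4 − 72.6) = 84.80
Linear-equated: (12.4/15.8)(88 − 72.6) + 69.4 = 81.486
Difference = 81.486 − 84.80 = -3.31

-3.31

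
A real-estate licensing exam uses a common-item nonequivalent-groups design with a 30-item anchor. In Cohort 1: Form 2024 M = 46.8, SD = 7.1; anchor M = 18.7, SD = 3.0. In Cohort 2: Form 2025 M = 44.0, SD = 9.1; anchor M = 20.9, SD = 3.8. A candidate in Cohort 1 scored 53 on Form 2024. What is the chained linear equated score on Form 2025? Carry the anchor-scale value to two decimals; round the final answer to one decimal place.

45.0

Form 2024 → anchor (Cohort 1): v = (3.0/7.1)(53 − 46.8) + 18.7 = 21.32
anchor → Form 2025 (Cohort 2): y = (9.1/3.8)(21.32 − 20.9) + 44.0 = 45.0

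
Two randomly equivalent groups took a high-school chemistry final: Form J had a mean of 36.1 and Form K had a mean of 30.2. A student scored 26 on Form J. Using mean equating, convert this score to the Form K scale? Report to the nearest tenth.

20.1

Mean equating: y = x + (M_Y − M_X) = 26 + (30.2 − 36.1) = 20.1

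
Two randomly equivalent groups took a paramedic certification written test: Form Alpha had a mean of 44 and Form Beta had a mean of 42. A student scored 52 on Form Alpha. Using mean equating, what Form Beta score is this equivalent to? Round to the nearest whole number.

50

Mean equating: y = x + (M_Y − M_X) = 52 + (42 − 44) = 50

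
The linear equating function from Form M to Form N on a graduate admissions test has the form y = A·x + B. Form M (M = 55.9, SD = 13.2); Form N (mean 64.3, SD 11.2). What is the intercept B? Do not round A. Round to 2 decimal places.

A = SD_Y / SD_X = 11.2 / 13.2 = 0.848485
B = M_Y − A·M_X = 64.3 − 0.848485 × 55.9 = 16.87

16.87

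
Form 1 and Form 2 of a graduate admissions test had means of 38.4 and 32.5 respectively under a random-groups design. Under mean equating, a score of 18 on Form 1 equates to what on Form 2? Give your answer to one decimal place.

12.1

Mean equating: y = x + (M_Y − M_X) = 18 + (32.5 − 38.4) = 12.1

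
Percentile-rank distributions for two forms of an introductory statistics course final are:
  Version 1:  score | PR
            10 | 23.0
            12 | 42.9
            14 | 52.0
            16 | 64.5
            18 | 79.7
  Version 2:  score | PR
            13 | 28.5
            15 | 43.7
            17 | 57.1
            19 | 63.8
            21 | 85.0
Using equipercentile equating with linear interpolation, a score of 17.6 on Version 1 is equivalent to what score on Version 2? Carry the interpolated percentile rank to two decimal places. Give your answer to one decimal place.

20.2

PR of 17.6 on Version 1: 64.5 + (17.6 − 16)/(18 − 16) × (79.7 − 64.5) = 76.66
On Version 2, PR 76.66 falls between score 19 (PR 63.8) and 21 (PR 85.0).
Interpolate: 19 + (76.66 − 63.8)/(85.0 − 63.8) × (21 − 19) = 20.2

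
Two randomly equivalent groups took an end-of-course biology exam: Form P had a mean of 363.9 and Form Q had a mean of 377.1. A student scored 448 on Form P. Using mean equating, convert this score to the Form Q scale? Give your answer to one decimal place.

461.2

Mean equating: y = x + (M_Y − M_X) = 448 + (377.1 − 363.9) = 461.2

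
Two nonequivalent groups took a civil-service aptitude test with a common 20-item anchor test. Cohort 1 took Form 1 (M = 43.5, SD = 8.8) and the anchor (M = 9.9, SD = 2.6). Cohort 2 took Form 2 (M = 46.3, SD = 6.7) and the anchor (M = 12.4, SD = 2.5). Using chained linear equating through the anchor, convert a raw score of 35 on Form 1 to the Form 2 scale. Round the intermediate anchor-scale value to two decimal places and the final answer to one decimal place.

32.9

Form 1 → anchor (Cohort 1): v = (2.6/8.8)(35 − 43.5) + 9.9 = 7.39
anchor → Form 2 (Cohort 2): y = (6.7/2.5)(7.39 − 12.4) + 46.3 = 32.9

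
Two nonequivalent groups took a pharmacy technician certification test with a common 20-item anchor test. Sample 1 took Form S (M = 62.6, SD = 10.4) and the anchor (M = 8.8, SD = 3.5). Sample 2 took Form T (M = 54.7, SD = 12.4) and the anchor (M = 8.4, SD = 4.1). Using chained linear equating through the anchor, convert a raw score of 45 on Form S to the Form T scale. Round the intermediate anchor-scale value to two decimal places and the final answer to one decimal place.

Form S → anchor (Sample 1): v = (3.5/10.4)(45 − 62.6) + 8.8 = 2.88
anchor → Form T (Sample 2): y = (12.4/4.1)(2.88 − 8.4) + 54.7 = 38.0

38.0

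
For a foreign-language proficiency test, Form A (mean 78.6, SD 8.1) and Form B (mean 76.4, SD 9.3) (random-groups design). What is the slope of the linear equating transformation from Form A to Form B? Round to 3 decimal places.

1.148

A = SD_Y / SD_X = 9.3 / 8.1 = 1.148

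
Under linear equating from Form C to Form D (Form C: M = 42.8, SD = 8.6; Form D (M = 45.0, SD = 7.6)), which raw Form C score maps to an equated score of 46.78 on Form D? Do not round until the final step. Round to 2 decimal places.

44.81

Invert y = (SD_Y/SD_X)(x − M_X) + M_Y:
x = (SD_X/SD_Y)(y − M_Y) + M_X = (8.6/7.6)(46.78 − 45.0) + 42.8
x = 1.131579 × 1.780 + 42.8 = 44.81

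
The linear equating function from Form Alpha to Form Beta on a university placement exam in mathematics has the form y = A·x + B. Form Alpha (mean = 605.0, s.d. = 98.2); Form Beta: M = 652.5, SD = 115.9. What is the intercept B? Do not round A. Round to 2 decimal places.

-61.55

A = SD_Y / SD_X = 115.9 / 98.2 = 1.180244
B = M_Y − A·M_X = 652.5 − 1.180244 × 605.0 = -61.55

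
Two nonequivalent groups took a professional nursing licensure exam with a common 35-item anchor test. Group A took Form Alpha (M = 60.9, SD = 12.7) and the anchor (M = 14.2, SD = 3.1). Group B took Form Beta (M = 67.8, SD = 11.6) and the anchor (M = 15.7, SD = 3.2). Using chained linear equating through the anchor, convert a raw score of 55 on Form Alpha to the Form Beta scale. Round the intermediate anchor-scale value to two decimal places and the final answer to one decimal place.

57.1

Form Alpha → anchor (Group A): v = (3.1/12.7)(55 − 60.9) + 14.2 = 12.76
anchor → Form Beta (Group B): y = (11.6/3.2)(12.76 − 15.7) + 67.8 = 57.1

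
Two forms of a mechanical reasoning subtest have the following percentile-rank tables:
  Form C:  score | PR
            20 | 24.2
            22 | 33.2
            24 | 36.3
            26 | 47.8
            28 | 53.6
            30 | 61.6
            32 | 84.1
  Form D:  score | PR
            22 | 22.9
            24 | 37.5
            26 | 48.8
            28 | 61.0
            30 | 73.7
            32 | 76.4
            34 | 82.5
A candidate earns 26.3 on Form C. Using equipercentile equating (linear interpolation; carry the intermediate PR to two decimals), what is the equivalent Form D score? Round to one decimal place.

PR of 26.3 on Form C: 47.8 + (26.3 − 26)/(28 − 26) × (53.6 − 47.8) = 48.67
On Form D, PR 48.67 falls between score 24 (PR 37.5) and 26 (PR 48.8).
Interpolate: 24 + (48.67 − 37.5)/(48.8 − 37.5) × (26 − 24) = 26.0

26.0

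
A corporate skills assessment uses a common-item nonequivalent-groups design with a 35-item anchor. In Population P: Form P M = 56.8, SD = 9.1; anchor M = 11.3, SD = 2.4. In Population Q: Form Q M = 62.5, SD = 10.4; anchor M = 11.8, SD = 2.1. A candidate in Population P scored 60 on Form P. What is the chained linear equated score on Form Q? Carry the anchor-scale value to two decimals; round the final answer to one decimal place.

64.2

Form P → anchor (Population P): v = (2.4/9.1)(60 − 56.8) + 11.3 = 12.14
anchor → Form Q (Population Q): y = (10.4/2.1)(12.14 − 11.8) + 62.5 = 64.2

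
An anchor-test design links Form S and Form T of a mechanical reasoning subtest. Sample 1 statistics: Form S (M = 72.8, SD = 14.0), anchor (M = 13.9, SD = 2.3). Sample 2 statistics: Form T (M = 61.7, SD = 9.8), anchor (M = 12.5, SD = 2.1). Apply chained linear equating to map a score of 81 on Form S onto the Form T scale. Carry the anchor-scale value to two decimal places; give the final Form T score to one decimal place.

74.5

Form S → anchor (Sample 1): v = (2.3/14.0)(81 − 72.8) + 13.9 = 15.25
anchor → Form T (Sample 2): y = (9.8/2.1)(15.25 − 12.5) + 61.7 = 74.5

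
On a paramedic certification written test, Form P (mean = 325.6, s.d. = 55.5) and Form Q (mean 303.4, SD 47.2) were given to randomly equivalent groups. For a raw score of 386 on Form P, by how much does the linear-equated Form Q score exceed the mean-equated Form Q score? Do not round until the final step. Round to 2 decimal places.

Mean-equated: 386 + (303.4 − 325.6) = 363.80
Linear-equated: (47.2/55.5)(386 − 325.6) + 303.4 = 354.767
Difference = 354.767 − 363.80 = -9.03

-9.03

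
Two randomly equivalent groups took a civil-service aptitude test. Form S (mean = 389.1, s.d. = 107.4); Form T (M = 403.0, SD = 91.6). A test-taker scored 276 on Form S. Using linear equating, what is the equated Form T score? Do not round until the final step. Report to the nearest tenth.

306.5

Linear equating: y = (SD_Y/SD_X)(x − M_X) + M_Y
y = (91.6/107.4)(276 − 389.1) + 403.0
y = 0.852886 × -113.1 + 403.0 = -96.4615 + 403.0 = 306.5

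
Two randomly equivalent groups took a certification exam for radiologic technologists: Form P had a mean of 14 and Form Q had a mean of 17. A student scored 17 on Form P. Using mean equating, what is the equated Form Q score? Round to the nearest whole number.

Mean equating: y = x + (M_Y − M_X) = 17 + (17 − 14) = 20

20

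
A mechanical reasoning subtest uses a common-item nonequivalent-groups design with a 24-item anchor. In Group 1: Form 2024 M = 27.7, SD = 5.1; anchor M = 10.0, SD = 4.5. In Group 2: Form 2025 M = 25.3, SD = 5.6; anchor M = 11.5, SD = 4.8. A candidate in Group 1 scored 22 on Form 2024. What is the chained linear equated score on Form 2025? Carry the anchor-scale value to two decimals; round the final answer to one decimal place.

17.7

Form 2024 → anchor (Group 1): v = (4.5/5.1)(22 − 27.7) + 10.0 = 4.97
anchor → Form 2025 (Group 2): y = (5.6/4.8)(4.97 − 11.5) + 25.3 = 17.7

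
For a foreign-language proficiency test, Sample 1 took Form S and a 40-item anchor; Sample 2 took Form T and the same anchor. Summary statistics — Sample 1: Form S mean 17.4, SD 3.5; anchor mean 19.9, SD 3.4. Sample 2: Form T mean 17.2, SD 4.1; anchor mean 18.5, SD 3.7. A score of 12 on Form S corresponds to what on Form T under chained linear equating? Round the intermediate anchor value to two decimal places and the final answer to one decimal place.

Form S → anchor (Sample 1): v = (3.4/3.5)(12 − 17.4) + 19.9 = 14.65
anchor → Form T (Sample 2): y = (4.1/3.7)(14.65 − 18.5) + 17.2 = 12.9

12.9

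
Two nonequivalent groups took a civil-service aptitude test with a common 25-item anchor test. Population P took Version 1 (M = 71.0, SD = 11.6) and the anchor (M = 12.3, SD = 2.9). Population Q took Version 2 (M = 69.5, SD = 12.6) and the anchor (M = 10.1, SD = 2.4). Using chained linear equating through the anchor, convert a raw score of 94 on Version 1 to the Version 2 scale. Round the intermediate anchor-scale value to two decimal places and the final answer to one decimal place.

111.2

Version 1 → anchor (Population P): v = (2.9/11.6)(94 − 71.0) + 12.3 = 18.05
anchor → Version 2 (Population Q): y = (12.6/2.4)(18.05 − 10.1) + 69.5 = 111.2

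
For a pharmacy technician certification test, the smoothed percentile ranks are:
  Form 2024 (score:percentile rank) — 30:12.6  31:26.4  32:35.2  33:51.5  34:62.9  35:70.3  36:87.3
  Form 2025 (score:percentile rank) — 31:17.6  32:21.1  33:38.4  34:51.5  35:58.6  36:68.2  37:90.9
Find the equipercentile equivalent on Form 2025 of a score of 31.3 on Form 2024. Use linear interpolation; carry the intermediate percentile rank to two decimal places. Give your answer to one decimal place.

32.5

PR of 31.3 on Form 2024: 26.4 + (31.3 − 31)/(32 − 31) × (35.2 − 26.4) = 29.04
On Form 2025, PR 29.04 falls between score 32 (PR 21.1) and 33 (PR 38.4).
Interpolate: 32 + (29.04 − 21.1)/(38.4 − 21.1) × (33 − 32) = 32.5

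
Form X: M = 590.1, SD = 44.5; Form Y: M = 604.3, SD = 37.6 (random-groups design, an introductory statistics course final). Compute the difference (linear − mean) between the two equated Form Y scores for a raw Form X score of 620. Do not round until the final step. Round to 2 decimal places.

Mean-equated: 620 + (604.3 − 590.1) = 634.20
Linear-equated: (37.6/44.5)(620 − 590.1) + 604.3 = 629.564
Difference = 629.564 − 634.20 = -4.64

-4.64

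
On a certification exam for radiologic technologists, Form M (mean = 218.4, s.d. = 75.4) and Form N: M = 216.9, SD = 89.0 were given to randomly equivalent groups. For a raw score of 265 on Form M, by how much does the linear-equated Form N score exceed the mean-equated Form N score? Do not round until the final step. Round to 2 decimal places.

8.41

Mean-equated: 265 + (216.9 − 218.4) = 263.50
Linear-equated: (89.0/75.4)(265 − 218.4) + 216.9 = 271.905
Difference = 271.905 − 263.50 = 8.41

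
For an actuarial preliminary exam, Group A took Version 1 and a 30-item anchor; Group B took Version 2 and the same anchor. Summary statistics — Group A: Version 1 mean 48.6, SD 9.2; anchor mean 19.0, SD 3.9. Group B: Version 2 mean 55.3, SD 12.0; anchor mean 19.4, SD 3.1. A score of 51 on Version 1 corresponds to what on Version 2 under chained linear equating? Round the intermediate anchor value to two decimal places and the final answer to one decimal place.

57.7

Version 1 → anchor (Group A): v = (3.9/9.2)(51 − 48.6) + 19.0 = 20.02
anchor → Version 2 (Group B): y = (12.0/3.1)(20.02 − 19.4) + 55.3 = 57.7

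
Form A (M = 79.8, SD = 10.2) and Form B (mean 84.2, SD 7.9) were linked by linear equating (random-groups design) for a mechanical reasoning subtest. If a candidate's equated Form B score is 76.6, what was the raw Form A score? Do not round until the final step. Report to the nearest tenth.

Invert y = (SD_Y/SD_X)(x − M_X) + M_Y:
x = (SD_X/SD_Y)(y − M_Y) + M_X = (10.2/7.9)(76.6 − 84.2) + 79.8
x = 1.291139 × -7.600 + 79.8 = 70.0

70.0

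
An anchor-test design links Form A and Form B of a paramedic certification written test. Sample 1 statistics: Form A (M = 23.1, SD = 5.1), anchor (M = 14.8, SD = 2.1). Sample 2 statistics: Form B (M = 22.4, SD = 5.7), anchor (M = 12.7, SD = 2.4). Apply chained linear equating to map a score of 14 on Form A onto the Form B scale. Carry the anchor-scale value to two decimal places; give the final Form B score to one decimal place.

18.5

Form A → anchor (Sample 1): v = (2.1/5.1)(14 − 23.1) + 14.8 = 11.05
anchor → Form B (Sample 2): y = (5.7/2.4)(11.05 − 12.7) + 22.4 = 18.5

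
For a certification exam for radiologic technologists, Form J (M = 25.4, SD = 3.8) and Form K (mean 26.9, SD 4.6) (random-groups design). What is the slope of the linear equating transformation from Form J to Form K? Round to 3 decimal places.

A = SD_Y / SD_X = 4.6 / 3.8 = 1.211

1.211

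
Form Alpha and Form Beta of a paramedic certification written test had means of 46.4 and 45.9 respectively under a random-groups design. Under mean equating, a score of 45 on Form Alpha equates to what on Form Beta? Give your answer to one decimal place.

Mean equating: y = x + (M_Y − M_X) = 45 + (45.9 − 46.4) = 44.5

44.5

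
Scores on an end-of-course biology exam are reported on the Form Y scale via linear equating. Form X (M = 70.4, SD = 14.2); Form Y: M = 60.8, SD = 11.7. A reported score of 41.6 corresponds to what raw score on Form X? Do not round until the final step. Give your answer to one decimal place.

Invert y = (SD_Y/SD_X)(x − M_X) + M_Y:
x = (SD_X/SD_Y)(y − M_Y) + M_X = (14.2/11.7)(41.6 − 60.8) + 70.4
x = 1.213675 × -19.200 + 70.4 = 47.1

47.1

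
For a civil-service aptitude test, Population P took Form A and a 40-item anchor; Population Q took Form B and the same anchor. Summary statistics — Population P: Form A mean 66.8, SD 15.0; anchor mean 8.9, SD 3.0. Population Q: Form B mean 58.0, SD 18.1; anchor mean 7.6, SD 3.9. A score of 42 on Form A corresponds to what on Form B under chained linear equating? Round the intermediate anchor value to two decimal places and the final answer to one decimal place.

Form A → anchor (Population P): v = (3.0/15.0)(42 − 66.8) + 8.9 = 3.94
anchor → Form B (Population Q): y = (18.1/3.9)(3.94 − 7.6) + 58.0 = 41.0

41.0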